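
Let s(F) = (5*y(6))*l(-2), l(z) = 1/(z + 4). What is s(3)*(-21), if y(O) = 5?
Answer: -525/2 ≈ -262.50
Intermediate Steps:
l(z) = 1/(4 + z)
s(F) = 25/2 (s(F) = (5*5)/(4 - 2) = 25/2)
s(3)*(-21) = (25/2)*(-21) = -525/2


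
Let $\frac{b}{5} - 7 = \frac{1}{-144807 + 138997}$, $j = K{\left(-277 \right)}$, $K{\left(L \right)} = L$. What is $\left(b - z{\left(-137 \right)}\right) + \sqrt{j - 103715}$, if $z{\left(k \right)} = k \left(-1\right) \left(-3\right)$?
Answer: $\frac{518251}{1162} + 2 i \sqrt{25998} \approx 446.0 + 322.48 i$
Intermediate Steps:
$j = -277$
$z{\left(k \right)} = 3 k$ ($z{\left(k \right)} = - k \left(-3\right) = 3 k$)
$b = \frac{40669}{1162}$ ($b = 35 + \frac{5}{-144807 + 138997} = 35 + \frac{5}{-5810} = 35 + 5 \left(- \frac{1}{5810}\right) = 35 - \frac{1}{1162} = \frac{40669}{1162} \approx 34.999$)
$\left(b - z{\left(-137 \right)}\right) + \sqrt{j - 103715} = \left(\frac{40669}{1162} - 3 \left(-137\right)\right) + \sqrt{-277 - 103715} = \left(\frac{40669}{1162} - -411\right) + \sqrt{-103992} = \left(\frac{40669}{1162} + 411\right) + 2 i \sqrt{25998} = \frac{518251}{1162} + 2 i \sqrt{25998}$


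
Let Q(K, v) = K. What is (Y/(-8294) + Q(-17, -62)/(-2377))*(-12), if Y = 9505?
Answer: 134714322/9857419 ≈ 13.666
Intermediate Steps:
(Y/(-8294) + Q(-17, -62)/(-2377))*(-12) = (9505/(-8294) - 17/(-2377))*(-12) = (9505*(-1/8294) - 17*(-1/2377))*(-12) = (-9505/8294 + 17/2377)*(-12) = -22452387/19714838*(-12) = 134714322/9857419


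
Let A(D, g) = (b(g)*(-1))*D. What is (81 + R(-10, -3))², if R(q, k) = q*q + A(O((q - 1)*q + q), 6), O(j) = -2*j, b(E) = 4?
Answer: 962361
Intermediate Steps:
A(D, g) = -4*D (A(D, g) = (4*(-1))*D = -4*D)
R(q, k) = q² + 8*q + 8*q*(-1 + q) (R(q, k) = q*q - (-8)*((q - 1)*q + q) = q² - (-8)*((-1 + q)*q + q) = q² - (-8)*(q*(-1 + q) + q) = q² - (-8)*(q + q*(-1 + q)) = q² - 4*(-2*q - 2*q*(-1 + q)) = q² + (8*q + 8*q*(-1 + q)) = q² + 8*q + 8*q*(-1 + q))
(81 + R(-10, -3))² = (81 + 9*(-10)²)² = (81 + 9*100)² = (81 + 900)² = 981² = 962361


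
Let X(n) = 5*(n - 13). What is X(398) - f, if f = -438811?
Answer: 440736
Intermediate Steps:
X(n) = -65 + 5*n (X(n) = 5*(-13 + n) = -65 + 5*n)
X(398) - f = (-65 + 5*398) - 1*(-438811) = (-65 + 1990) + 438811 = 1925 + 438811 = 440736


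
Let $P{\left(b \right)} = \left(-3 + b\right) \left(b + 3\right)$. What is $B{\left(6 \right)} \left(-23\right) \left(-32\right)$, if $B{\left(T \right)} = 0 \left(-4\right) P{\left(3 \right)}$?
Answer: $0$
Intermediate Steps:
$P{\left(b \right)} = \left(-3 + b\right) \left(3 + b\right)$
$B{\left(T \right)} = 0$ ($B{\left(T \right)} = 0 \left(-4\right) \left(-9 + 3^{2}\right) = 0 \left(-9 + 9\right) = 0 \cdot 0 = 0$)
$B{\left(6 \right)} \left(-23\right) \left(-32\right) = 0 \left(-23\right) \left(-32\right) = 0 \left(-32\right) = 0$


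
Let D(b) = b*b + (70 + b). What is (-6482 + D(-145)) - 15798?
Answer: -1330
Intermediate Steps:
D(b) = 70 + b + b² (D(b) = b² + (70 + b) = 70 + b + b²)
(-6482 + D(-145)) - 15798 = (-6482 + (70 - 145 + (-145)²)) - 15798 = (-6482 + (70 - 145 + 21025)) - 15798 = (-6482 + 20950) - 15798 = 14468 - 15798 = -1330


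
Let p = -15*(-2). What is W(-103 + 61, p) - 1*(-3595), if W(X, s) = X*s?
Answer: 2335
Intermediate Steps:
p = 30
W(-103 + 61, p) - 1*(-3595) = (-103 + 61)*30 - 1*(-3595) = -42*30 + 3595 = -1260 + 3595 = 2335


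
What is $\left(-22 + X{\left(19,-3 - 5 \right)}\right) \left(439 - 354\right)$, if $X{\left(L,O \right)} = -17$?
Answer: $-3315$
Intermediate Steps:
$\left(-22 + X{\left(19,-3 - 5 \right)}\right) \left(439 - 354\right) = \left(-22 - 17\right) \left(439 - 354\right) = \left(-39\right) 85 = -3315$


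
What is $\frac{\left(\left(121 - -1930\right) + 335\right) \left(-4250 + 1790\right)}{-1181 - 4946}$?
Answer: $\frac{5869560}{6127} \approx 957.98$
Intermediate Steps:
$\frac{\left(\left(121 - -1930\right) + 335\right) \left(-4250 + 1790\right)}{-1181 - 4946} = \frac{\left(\left(121 + 1930\right) + 335\right) \left(-2460\right)}{-1181 - 4946} = \frac{\left(2051 + 335\right) \left(-2460\right)}{-6127} = 2386 \left(-2460\right) \left(- \frac{1}{6127}\right) = \left(-5869560\right) \left(- \frac{1}{6127}\right) = \frac{5869560}{6127}$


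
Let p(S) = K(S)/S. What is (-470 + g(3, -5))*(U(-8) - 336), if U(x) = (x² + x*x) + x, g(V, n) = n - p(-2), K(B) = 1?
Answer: 102492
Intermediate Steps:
p(S) = 1/S
g(V, n) = ½ + n (g(V, n) = n - 1/(-2) = n - 1*(-½) = n + ½ = ½ + n)
U(x) = x + 2*x² (U(x) = (x² + x²) + x = 2*x² + x = x + 2*x²)
(-470 + g(3, -5))*(U(-8) - 336) = (-470 + (½ - 5))*(-8*(1 + 2*(-8)) - 336) = (-470 - 9/2)*(-8*(1 - 16) - 336) = -949*(-8*(-15) - 336)/2 = -949*(120 - 336)/2 = -949/2*(-216) = 102492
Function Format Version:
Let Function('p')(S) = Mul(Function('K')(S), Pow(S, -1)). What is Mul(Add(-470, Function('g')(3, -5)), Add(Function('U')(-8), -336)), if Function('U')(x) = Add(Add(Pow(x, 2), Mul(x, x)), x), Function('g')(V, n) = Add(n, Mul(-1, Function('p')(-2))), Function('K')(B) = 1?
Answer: 102492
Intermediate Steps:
Function('p')(S) = Pow(S, -1) (Function('p')(S) = Mul(1, Pow(S, -1)) = Pow(S, -1))
Function('g')(V, n) = Add(Rational(1, 2), n) (Function('g')(V, n) = Add(n, Mul(-1, Pow(-2, -1))) = Add(n, Mul(-1, Rational(-1, 2))) = Add(n, Rational(1, 2)) = Add(Rational(1, 2), n))
Function('U')(x) = Add(x, Mul(2, Pow(x, 2))) (Function('U')(x) = Add(Add(Pow(x, 2), Pow(x, 2)), x) = Add(Mul(2, Pow(x, 2)), x) = Add(x, Mul(2, Pow(x, 2))))
Mul(Add(-470, Function('g')(3, -5)), Add(Function('U')(-8), -336)) = Mul(Add(-470, Add(Rational(1, 2), -5)), Add(Mul(-8, Add(1, Mul(2, -8))), -336)) = Mul(Add(-470, Rational(-9, 2)), Add(Mul(-8, Add(1, -16)), -336)) = Mul(Rational(-949, 2), Add(Mul(-8, -15), -336)) = Mul(Rational(-949, 2), Add(120, -336)) = Mul(Rational(-949, 2), -216) = 102492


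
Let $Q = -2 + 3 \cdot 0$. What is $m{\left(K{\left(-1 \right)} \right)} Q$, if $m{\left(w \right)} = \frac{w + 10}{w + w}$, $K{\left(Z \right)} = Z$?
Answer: $9$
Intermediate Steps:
$Q = -2$ ($Q = -2 + 0 = -2$)
$m{\left(w \right)} = \frac{10 + w}{2 w}$
$m{\left(K{\left(-1 \right)} \right)} Q = \frac{10 - 1}{2 \left(-1\right)} \left(-2\right) = \frac{1}{2} \left(-1\right) 9 \left(-2\right) = \left(- \frac{9}{2}\right) \left(-2\right) = 9$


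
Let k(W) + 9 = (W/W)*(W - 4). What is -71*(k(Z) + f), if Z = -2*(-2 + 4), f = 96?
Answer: -5609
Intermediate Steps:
Z = -4 ≈ -4.0000
k(W) = -13 + W (k(W) = -9 + (W/W)*(W - 4) = -9 + 1*(-4 + W) = -9 + (-4 + W) = -13 + W)
-71*(k(Z) + f) = -71*((-13 - 4) + 96) = -71*(-17 + 96) = -71*79 = -5609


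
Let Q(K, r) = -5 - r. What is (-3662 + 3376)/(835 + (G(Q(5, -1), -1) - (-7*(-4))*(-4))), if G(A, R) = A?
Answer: -286/943 ≈ -0.30329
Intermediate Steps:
(-3662 + 3376)/(835 + (G(Q(5, -1), -1) - (-7*(-4))*(-4))) = (-3662 + 3376)/(835 + ((-5 - 1*(-1)) - (-7*(-4))*(-4))) = -286/(835 + ((-5 + 1) - 28*(-4))) = -286/(835 + (-4 - 1*(-112))) = -286/(835 + (-4 + 112)) = -286/(835 + 108) = -286/943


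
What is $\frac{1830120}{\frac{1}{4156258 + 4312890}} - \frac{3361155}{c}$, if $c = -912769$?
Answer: $\frac{14147515269079418595}{912769} \approx 1.55 \cdot 10^{13}$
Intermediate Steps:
$\frac{1830120}{\frac{1}{4156258 + 4312890}} - \frac{3361155}{c} = \frac{1830120}{\frac{1}{4156258 + 4312890}} - \frac{3361155}{-912769} = \frac{1830120}{\frac{1}{8469148}} - - \frac{3361155}{912769} = 1830120 \frac{1}{\frac{1}{8469148}} + \frac{3361155}{912769} = 1830120 \cdot 8469148 + \frac{3361155}{912769} = 15499557137760 + \frac{3361155}{912769} = \frac{14147515269079418595}{912769}$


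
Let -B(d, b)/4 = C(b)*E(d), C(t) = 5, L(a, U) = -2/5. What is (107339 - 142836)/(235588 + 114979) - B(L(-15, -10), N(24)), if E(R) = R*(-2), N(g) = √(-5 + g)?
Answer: 796225/50081 ≈ 15.899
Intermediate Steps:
L(a, U) = -⅖ (L(a, U) = -2*⅕ = -⅖)
E(R) = -2*R
B(d, b) = 40*d (B(d, b) = -20*(-2*d) = -(-40)*d = 40*d)
(107339 - 142836)/(235588 + 114979) - B(L(-15, -10), N(24)) = (107339 - 142836)/(235588 + 114979) - 40*(-2)/5 = -35497/350567 - 1*(-16) = -35497*1/350567 + 16 = -5071/50081 + 16 = 796225/50081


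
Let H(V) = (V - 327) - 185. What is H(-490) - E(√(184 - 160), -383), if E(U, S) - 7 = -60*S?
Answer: -23989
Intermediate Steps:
H(V) = -512 + V (H(V) = (-327 + V) - 185 = -512 + V)
E(U, S) = 7 - 60*S
H(-490) - E(√(184 - 160), -383) = (-512 - 490) - (7 - 60*(-383)) = -1002 - (7 + 22980) = -1002 - 1*22987 = -1002 - 22987 = -23989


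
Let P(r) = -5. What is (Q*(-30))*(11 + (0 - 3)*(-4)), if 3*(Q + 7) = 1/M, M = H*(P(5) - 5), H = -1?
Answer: 4807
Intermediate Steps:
M = 10 (M = -(-5 - 5) = -1*(-10) = 10)
Q = -209/30 (Q = -7 + (⅓)/10 = -7 + (⅓)*(⅒) = -7 + 1/30 = -209/30 ≈ -6.9667)
(Q*(-30))*(11 + (0 - 3)*(-4)) = (-209/30*(-30))*(11 + (0 - 3)*(-4)) = 209*(11 - 3*(-4)) = 209*(11 + 12) = 209*23 = 4807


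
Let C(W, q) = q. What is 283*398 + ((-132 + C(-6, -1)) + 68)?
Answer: 112569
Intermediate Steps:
283*398 + ((-132 + C(-6, -1)) + 68) = 283*398 + ((-132 - 1) + 68) = 112634 + (-133 + 68) = 112634 - 65 = 112569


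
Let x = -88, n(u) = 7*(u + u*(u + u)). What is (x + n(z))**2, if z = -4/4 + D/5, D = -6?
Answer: 793881/625 ≈ 1270.2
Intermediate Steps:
z = -11/5 (z = -4/4 - 6/5 = -4*1/4 - 6*1/5 = -1 - 6/5 = -11/5 ≈ -2.2000)
n(u) = 7*u + 14*u**2 (n(u) = 7*(u + u*(2*u)) = 7*(u + 2*u**2) = 7*u + 14*u**2)
(x + n(z))**2 = (-88 + 7*(-11/5)*(1 + 2*(-11/5)))**2 = (-88 + 7*(-11/5)*(1 - 22/5))**2 = (-88 + 7*(-11/5)*(-17/5))**2 = (-88 + 1309/25)**2 = (-891/25)**2 = 793881/625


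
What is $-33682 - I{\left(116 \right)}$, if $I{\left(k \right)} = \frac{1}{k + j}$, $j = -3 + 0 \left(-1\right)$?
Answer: $- \frac{3806067}{113} \approx -33682.0$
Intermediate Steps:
$j = -3$ ($j = -3 + 0 = -3$)
$I{\left(k \right)} = \frac{1}{-3 + k}$ ($I{\left(k \right)} = \frac{1}{k - 3} = \frac{1}{-3 + k}$)
$-33682 - I{\left(116 \right)} = -33682 - \frac{1}{-3 + 116} = -33682 - \frac{1}{113} = - \frac{3806067}{113}$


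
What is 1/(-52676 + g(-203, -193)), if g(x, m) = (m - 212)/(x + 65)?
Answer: -46/2422961 ≈ -1.8985e-5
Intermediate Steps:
g(x, m) = (-212 + m)/(65 + x)
1/(-52676 + g(-203, -193)) = 1/(-52676 + (-212 - 193)/(65 - 203)) = 1/(-52676 - 405/(-138)) = 1/(-52676 - 1/138*(-405)) = 1/(-52676 + 135/46) = 1/(-2422961/46) = -46/2422961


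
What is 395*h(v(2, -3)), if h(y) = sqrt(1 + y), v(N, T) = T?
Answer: 395*I*sqrt(2) ≈ 558.61*I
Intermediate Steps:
395*h(v(2, -3)) = 395*sqrt(1 - 3) = 395*sqrt(-2) = 395*(I*sqrt(2)) = 395*I*sqrt(2)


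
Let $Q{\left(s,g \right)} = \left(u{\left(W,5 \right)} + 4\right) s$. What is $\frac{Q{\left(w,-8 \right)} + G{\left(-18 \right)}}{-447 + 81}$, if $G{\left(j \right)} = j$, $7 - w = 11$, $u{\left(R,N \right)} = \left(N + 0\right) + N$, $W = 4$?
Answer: $\frac{37}{183} \approx 0.20219$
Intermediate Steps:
$u{\left(R,N \right)} = 2 N$ ($u{\left(R,N \right)} = N + N = 2 N$)
$w = -4$ ($w = 7 - 11 = -4$)
$Q{\left(s,g \right)} = 14 s$ ($Q{\left(s,g \right)} = \left(2 \cdot 5 + 4\right) s = \left(10 + 4\right) s = 14 s$)
$\frac{Q{\left(w,-8 \right)} + G{\left(-18 \right)}}{-447 + 81} = \frac{14 \left(-4\right) - 18}{-447 + 81} = \frac{-56 - 18}{-366} = \left(-74\right) \left(- \frac{1}{366}\right) = \frac{37}{183}$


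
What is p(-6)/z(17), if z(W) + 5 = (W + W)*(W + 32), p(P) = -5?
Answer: -5/1661 ≈ -0.0030102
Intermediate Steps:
z(W) = -5 + 2*W*(32 + W) (z(W) = -5 + (W + W)*(W + 32) = -5 + (2*W)*(32 + W) = -5 + 2*W*(32 + W))
p(-6)/z(17) = -5/(-5 + 2*17**2 + 64*17) = -5/(-5 + 2*289 + 1088) = -5/(-5 + 578 + 1088) = -5/1661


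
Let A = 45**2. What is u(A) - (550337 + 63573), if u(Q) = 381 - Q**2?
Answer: -4714154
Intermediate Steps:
A = 2025
u(A) - (550337 + 63573) = (381 - 1*2025**2) - (550337 + 63573) = (381 - 1*4100625) - 1*613910 = (381 - 4100625) - 613910 = -4100244 - 613910 = -4714154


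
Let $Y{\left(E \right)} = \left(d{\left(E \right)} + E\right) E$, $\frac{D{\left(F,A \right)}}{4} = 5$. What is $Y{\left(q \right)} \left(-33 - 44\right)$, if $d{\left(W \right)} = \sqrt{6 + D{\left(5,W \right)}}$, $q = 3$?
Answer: $-693 - 231 \sqrt{26} \approx -1870.9$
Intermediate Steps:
$D{\left(F,A \right)} = 20$ ($D{\left(F,A \right)} = 4 \cdot 5 = 20$)
$d{\left(W \right)} = \sqrt{26}$ ($d{\left(W \right)} = \sqrt{6 + 20} = \sqrt{26}$)
$Y{\left(E \right)} = E \left(E + \sqrt{26}\right)$ ($Y{\left(E \right)} = \left(\sqrt{26} + E\right) E = \left(E + \sqrt{26}\right) E = E \left(E + \sqrt{26}\right)$)
$Y{\left(q \right)} \left(-33 - 44\right) = 3 \left(3 + \sqrt{26}\right) \left(-33 - 44\right) = \left(9 + 3 \sqrt{26}\right) \left(-77\right) = -693 - 231 \sqrt{26}$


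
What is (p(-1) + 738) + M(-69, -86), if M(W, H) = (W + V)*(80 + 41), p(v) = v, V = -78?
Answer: -17050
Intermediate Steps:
M(W, H) = -9438 + 121*W (M(W, H) = (W - 78)*(80 + 41) = (-78 + W)*121 = -9438 + 121*W)
(p(-1) + 738) + M(-69, -86) = (-1 + 738) + (-9438 + 121*(-69)) = 737 + (-9438 - 8349) = 737 - 17787 = -17050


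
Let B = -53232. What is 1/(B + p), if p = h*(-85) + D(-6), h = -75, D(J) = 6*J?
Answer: -1/46893 ≈ -2.1325e-5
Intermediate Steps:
p = 6339 (p = -75*(-85) + 6*(-6) = 6375 - 36 = 6339)
1/(B + p) = 1/(-53232 + 6339) = 1/(-46893) = -1/46893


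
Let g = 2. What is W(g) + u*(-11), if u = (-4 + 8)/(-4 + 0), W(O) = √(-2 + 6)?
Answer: 13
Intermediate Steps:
W(O) = 2 (W(O) = √4 = 2)
u = -1 (u = 4/(-4) = 4*(-¼) = -1)
W(g) + u*(-11) = 2 - 1*(-11) = 2 + 11 = 13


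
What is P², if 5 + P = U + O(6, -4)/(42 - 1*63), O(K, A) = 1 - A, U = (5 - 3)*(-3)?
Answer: 55696/441 ≈ 126.29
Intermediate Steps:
U = -6 (U = 2*(-3) = -6)
P = -236/21 (P = -5 + (-6 + (1 - 1*(-4))/(42 - 1*63)) = -5 + (-6 + (1 + 4)/(42 - 63)) = -5 + (-6 + 5/(-21)) = -5 + (-6 + 5*(-1/21)) = -5 + (-6 - 5/21) = -5 - 131/21 = -236/21 ≈ -11.238)
P² = (-236/21)² = 55696/441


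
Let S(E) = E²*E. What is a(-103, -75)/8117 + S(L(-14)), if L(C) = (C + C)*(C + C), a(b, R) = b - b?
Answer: 481890304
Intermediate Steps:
a(b, R) = 0
L(C) = 4*C² (L(C) = (2*C)*(2*C) = 4*C²)
S(E) = E³
a(-103, -75)/8117 + S(L(-14)) = 0/8117 + (4*(-14)²)³ = 0*(1/8117) + (4*196)³ = 0 + 784³ = 0 + 481890304 = 481890304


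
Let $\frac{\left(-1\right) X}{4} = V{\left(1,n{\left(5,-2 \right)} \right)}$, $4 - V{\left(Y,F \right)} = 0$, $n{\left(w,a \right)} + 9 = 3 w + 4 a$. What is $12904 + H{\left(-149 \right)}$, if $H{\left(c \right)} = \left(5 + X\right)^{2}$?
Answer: $13025$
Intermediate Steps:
$n{\left(w,a \right)} = -9 + 3 w + 4 a$ ($n{\left(w,a \right)} = -9 + \left(3 w + 4 a\right) = -9 + 3 w + 4 a$)
$V{\left(Y,F \right)} = 4$ ($V{\left(Y,F \right)} = 4 - 0 = 4 + 0 = 4$)
$X = -16$ ($X = \left(-4\right) 4 = -16$)
$H{\left(c \right)} = 121$ ($H{\left(c \right)} = \left(5 - 16\right)^{2} = \left(-11\right)^{2} = 121$)
$12904 + H{\left(-149 \right)} = 12904 + 121 = 13025$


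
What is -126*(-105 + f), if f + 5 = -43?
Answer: 19278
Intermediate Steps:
f = -48 (f = -5 - 43 = -48)
-126*(-105 + f) = -126*(-105 - 48) = -126*(-153) = 19278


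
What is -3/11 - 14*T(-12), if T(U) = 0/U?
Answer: -3/11 ≈ -0.27273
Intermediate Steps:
T(U) = 0
-3/11 - 14*T(-12) = -3/11 - 14*0 = -3*1/11 + 0 = -3/11 + 0 = -3/11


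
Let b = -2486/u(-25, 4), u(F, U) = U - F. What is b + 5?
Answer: -2341/29 ≈ -80.724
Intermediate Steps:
b = -2486/29 (b = -2486/(4 - 1*(-25)) = -2486/(4 + 25) = -2486/29 ≈ -85.724)
b + 5 = -2486/29 + 5 = -2341/29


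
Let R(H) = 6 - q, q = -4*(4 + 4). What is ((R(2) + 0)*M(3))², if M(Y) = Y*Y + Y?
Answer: 207936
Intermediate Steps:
q = -32 (q = -4*8 = -32)
M(Y) = Y + Y² (M(Y) = Y² + Y = Y + Y²)
R(H) = 38 (R(H) = 6 - 1*(-32) = 6 + 32 = 38)
((R(2) + 0)*M(3))² = ((38 + 0)*(3*(1 + 3)))² = (38*(3*4))² = (38*12)² = 456² = 207936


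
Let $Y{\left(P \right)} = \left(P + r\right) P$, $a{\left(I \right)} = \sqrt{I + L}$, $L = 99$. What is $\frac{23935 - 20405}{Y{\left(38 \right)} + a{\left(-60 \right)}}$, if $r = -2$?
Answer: $\frac{321936}{124759} - \frac{706 \sqrt{39}}{374277} \approx 2.5687$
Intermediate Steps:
$a{\left(I \right)} = \sqrt{99 + I}$ ($a{\left(I \right)} = \sqrt{I + 99} = \sqrt{99 + I}$)
$Y{\left(P \right)} = P \left(-2 + P\right)$ ($Y{\left(P \right)} = \left(P - 2\right) P = \left(-2 + P\right) P = P \left(-2 + P\right)$)
$\frac{23935 - 20405}{Y{\left(38 \right)} + a{\left(-60 \right)}} = \frac{23935 - 20405}{38 \left(-2 + 38\right) + \sqrt{99 - 60}} = \frac{3530}{38 \cdot 36 + \sqrt{39}} = \frac{3530}{1368 + \sqrt{39}}$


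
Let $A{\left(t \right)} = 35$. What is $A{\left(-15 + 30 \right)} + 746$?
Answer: $781$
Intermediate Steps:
$A{\left(-15 + 30 \right)} + 746 = 35 + 746 = 781$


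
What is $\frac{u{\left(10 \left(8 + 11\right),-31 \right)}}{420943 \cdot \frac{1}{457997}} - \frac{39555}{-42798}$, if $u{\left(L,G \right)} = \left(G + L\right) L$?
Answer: $\frac{197391201085875}{6005172838} \approx 32870.0$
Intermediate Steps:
$u{\left(L,G \right)} = L \left(G + L\right)$
$\frac{u{\left(10 \left(8 + 11\right),-31 \right)}}{420943 \cdot \frac{1}{457997}} - \frac{39555}{-42798} = \frac{10 \left(8 + 11\right) \left(-31 + 10 \left(8 + 11\right)\right)}{420943 \cdot \frac{1}{457997}} - \frac{39555}{-42798} = \frac{10 \cdot 19 \left(-31 + 10 \cdot 19\right)}{420943 \cdot \frac{1}{457997}} - - \frac{13185}{14266} = \frac{190 \left(-31 + 190\right)}{\frac{420943}{457997}} + \frac{13185}{14266} = 190 \cdot 159 \cdot \frac{457997}{420943} + \frac{13185}{14266} = 30210 \cdot \frac{457997}{420943} + \frac{13185}{14266} = \frac{13836089370}{420943} + \frac{13185}{14266} = \frac{197391201085875}{6005172838}$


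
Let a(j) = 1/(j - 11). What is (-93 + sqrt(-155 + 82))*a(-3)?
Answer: 93/14 - I*sqrt(73)/14 ≈ 6.6429 - 0.61029*I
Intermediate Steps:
a(j) = 1/(-11 + j)
(-93 + sqrt(-155 + 82))*a(-3) = (-93 + sqrt(-155 + 82))/(-11 - 3) = (-93 + sqrt(-73))/(-14) = (-93 + I*sqrt(73))*(-1/14) = 93/14 - I*sqrt(73)/14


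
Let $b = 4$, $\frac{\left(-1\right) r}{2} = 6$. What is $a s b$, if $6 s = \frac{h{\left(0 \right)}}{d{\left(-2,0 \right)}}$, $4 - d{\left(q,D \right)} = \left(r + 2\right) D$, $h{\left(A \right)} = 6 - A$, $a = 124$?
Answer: $124$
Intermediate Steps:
$r = -12$ ($r = \left(-2\right) 6 = -12$)
$d{\left(q,D \right)} = 4 + 10 D$ ($d{\left(q,D \right)} = 4 - \left(-12 + 2\right) D = 4 - - 10 D = 4 + 10 D$)
$s = \frac{1}{4}$ ($s = \frac{\left(6 - 0\right) \frac{1}{4 + 10 \cdot 0}}{6} = \frac{\left(6 + 0\right) \frac{1}{4 + 0}}{6} = \frac{6 \cdot \frac{1}{4}}{6} = \frac{1}{6} \cdot \frac{3}{2} = \frac{1}{4} \approx 0.25$)
$a s b = 124 \cdot \frac{1}{4} \cdot 4 = 124 \cdot 1 = 124$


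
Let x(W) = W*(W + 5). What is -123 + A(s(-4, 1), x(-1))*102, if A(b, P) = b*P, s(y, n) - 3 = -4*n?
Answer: 285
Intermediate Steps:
x(W) = W*(5 + W)
s(y, n) = 3 - 4*n
A(b, P) = P*b
-123 + A(s(-4, 1), x(-1))*102 = -123 + ((-(5 - 1))*(3 - 4*1))*102 = -123 + ((-1*4)*(3 - 4))*102 = -123 - 4*(-1)*102 = -123 + 4*102 = -123 + 408 = 285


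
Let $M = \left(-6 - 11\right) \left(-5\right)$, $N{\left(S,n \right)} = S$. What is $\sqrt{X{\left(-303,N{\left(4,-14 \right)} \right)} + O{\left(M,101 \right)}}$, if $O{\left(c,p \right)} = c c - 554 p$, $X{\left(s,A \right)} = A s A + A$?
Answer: $13 i \sqrt{317} \approx 231.46 i$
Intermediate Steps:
$X{\left(s,A \right)} = A + s A^{2}$ ($X{\left(s,A \right)} = s A^{2} + A = A + s A^{2}$)
$M = 85$ ($M = \left(-17\right) \left(-5\right) = 85$)
$O{\left(c,p \right)} = c^{2} - 554 p$
$\sqrt{X{\left(-303,N{\left(4,-14 \right)} \right)} + O{\left(M,101 \right)}} = \sqrt{4 \left(1 + 4 \left(-303\right)\right) + \left(85^{2} - 55954\right)} = \sqrt{4 \left(1 - 1212\right) + \left(7225 - 55954\right)} = \sqrt{4 \left(-1211\right) - 48729} = \sqrt{-4844 - 48729} = \sqrt{-53573} = 13 i \sqrt{317}$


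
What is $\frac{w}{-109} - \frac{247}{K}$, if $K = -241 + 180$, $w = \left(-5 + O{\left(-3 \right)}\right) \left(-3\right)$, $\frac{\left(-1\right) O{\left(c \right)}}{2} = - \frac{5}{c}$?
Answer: $\frac{25398}{6649} \approx 3.8198$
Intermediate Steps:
$O{\left(c \right)} = \frac{10}{c}$ ($O{\left(c \right)} = - 2 \left(- \frac{5}{c}\right) = \frac{10}{c}$)
$w = 25$ ($w = \left(-5 + \frac{10}{-3}\right) \left(-3\right) = \left(-5 + 10 \left(- \frac{1}{3}\right)\right) \left(-3\right) = \left(-5 - \frac{10}{3}\right) \left(-3\right) = \left(- \frac{25}{3}\right) \left(-3\right) = 25$)
$K = -61$
$\frac{w}{-109} - \frac{247}{K} = \frac{25}{-109} - \frac{247}{-61} = 25 \left(- \frac{1}{109}\right) - - \frac{247}{61} = - \frac{25}{109} + \frac{247}{61} = \frac{25398}{6649}$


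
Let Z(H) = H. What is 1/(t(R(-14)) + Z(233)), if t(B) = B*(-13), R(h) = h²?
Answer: -1/2315 ≈ -0.00043197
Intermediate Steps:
t(B) = -13*B
1/(t(R(-14)) + Z(233)) = 1/(-13*(-14)² + 233) = 1/(-13*196 + 233) = 1/(-2548 + 233) = 1/(-2315) = -1/2315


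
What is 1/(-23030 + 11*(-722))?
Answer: -1/30972 ≈ -3.2287e-5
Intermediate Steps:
1/(-23030 + 11*(-722)) = 1/(-23030 - 7942) = 1/(-30972) = -1/30972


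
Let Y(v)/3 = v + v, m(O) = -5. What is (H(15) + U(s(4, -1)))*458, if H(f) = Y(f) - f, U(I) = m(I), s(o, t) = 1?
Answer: 32060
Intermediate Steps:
Y(v) = 6*v (Y(v) = 3*(v + v) = 3*(2*v) = 6*v)
U(I) = -5
H(f) = 5*f (H(f) = 6*f - f = 5*f)
(H(15) + U(s(4, -1)))*458 = (5*15 - 5)*458 = (75 - 5)*458 = 70*458 = 32060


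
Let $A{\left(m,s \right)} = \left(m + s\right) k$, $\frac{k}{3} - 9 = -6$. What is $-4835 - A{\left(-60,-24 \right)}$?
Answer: $-4079$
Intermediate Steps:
$k = 9$ ($k = 27 + 3 \left(-6\right) = 27 - 18 = 9$)
$A{\left(m,s \right)} = 9 m + 9 s$ ($A{\left(m,s \right)} = \left(m + s\right) 9 = 9 m + 9 s$)
$-4835 - A{\left(-60,-24 \right)} = -4835 - \left(9 \left(-60\right) + 9 \left(-24\right)\right) = -4835 - \left(-540 - 216\right) = -4835 - -756 = -4835 + 756 = -4079$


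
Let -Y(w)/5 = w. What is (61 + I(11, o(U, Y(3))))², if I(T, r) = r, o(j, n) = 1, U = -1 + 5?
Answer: 3844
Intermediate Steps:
U = 4
Y(w) = -5*w
(61 + I(11, o(U, Y(3))))² = (61 + 1)² = 62² = 3844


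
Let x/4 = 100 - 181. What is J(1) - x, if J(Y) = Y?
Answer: 325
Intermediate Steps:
x = -324 (x = 4*(100 - 181) = 4*(-81) = -324)
J(1) - x = 1 - 1*(-324) = 1 + 324 = 325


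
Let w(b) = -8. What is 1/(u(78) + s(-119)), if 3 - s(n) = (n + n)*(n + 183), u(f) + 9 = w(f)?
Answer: 1/15218 ≈ 6.5712e-5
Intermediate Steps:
u(f) = -17 (u(f) = -9 - 8 = -17)
s(n) = 3 - 2*n*(183 + n) (s(n) = 3 - (n + n)*(n + 183) = 3 - 2*n*(183 + n))
1/(u(78) + s(-119)) = 1/(-17 + (3 - 366*(-119) - 2*(-119)²)) = 1/(-17 + (3 + 43554 - 2*14161)) = 1/(-17 + (3 + 43554 - 28322)) = 1/(-17 + 15235) = 1/15218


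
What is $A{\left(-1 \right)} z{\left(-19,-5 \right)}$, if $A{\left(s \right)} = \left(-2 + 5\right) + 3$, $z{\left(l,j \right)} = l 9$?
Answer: $-1026$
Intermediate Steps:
$z{\left(l,j \right)} = 9 l$
$A{\left(s \right)} = 6$ ($A{\left(s \right)} = 3 + 3 = 6$)
$A{\left(-1 \right)} z{\left(-19,-5 \right)} = 6 \cdot 9 \left(-19\right) = 6 \left(-171\right) = -1026$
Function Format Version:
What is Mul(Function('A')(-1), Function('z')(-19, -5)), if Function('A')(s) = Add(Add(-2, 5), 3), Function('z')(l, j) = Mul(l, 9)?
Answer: -1026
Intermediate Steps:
Function('z')(l, j) = Mul(9, l)
Function('A')(s) = 6 (Function('A')(s) = Add(3, 3) = 6)
Mul(Function('A')(-1), Function('z')(-19, -5)) = Mul(6, Mul(9, -19)) = Mul(6, -171) = -1026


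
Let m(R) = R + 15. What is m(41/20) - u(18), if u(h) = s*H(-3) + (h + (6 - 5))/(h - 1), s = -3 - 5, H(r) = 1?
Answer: 8137/340 ≈ 23.932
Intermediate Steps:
m(R) = 15 + R
s = -8
u(h) = -8 + (1 + h)/(-1 + h) (u(h) = -8*1 + (h + (6 - 5))/(h - 1) = -8 + (h + 1)/(-1 + h) = -8 + (1 + h)/(-1 + h))
m(41/20) - u(18) = (15 + 41/20) - (9 - 7*18)/(-1 + 18) = (15 + 41*(1/20)) - (9 - 126)/17 = (15 + 41/20) - (-117)/17 = 341/20 - 1*(-117/17) = 341/20 + 117/17 = 8137/340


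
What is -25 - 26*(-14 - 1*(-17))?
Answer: -103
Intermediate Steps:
-25 - 26*(-14 - 1*(-17)) = -25 - 26*(-14 + 17) = -25 - 26*3 = -25 - 78 = -103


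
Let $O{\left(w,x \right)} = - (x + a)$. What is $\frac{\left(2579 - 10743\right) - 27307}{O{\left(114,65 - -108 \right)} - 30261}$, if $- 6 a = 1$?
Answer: $\frac{212826}{182603} \approx 1.1655$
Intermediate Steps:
$a = - \frac{1}{6}$ ($a = \left(- \frac{1}{6}\right) 1 = - \frac{1}{6} \approx -0.16667$)
$O{\left(w,x \right)} = \frac{1}{6} - x$ ($O{\left(w,x \right)} = - (x - \frac{1}{6}) = - (- \frac{1}{6} + x) = \frac{1}{6} - x$)
$\frac{\left(2579 - 10743\right) - 27307}{O{\left(114,65 - -108 \right)} - 30261} = \frac{\left(2579 - 10743\right) - 27307}{\left(\frac{1}{6} - \left(65 - -108\right)\right) - 30261} = \frac{-8164 - 27307}{\left(\frac{1}{6} - \left(65 + 108\right)\right) - 30261} = - \frac{35471}{\left(\frac{1}{6} - 173\right) - 30261} = - \frac{35471}{- \frac{1037}{6} - 30261} = - \frac{35471}{- \frac{182603}{6}} = \left(-35471\right) \left(- \frac{6}{182603}\right) = \frac{212826}{182603}$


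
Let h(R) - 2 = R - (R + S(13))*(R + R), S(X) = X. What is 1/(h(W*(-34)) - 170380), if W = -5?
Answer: -1/232428 ≈ -4.3024e-6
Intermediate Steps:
h(R) = 2 + R - 2*R*(13 + R) (h(R) = 2 + (R - (R + 13)*(R + R)) = 2 + (R - (13 + R)*2*R) = 2 + (R - 2*R*(13 + R)) = 2 + R - 2*R*(13 + R))
1/(h(W*(-34)) - 170380) = 1/((2 - (-125)*(-34) - 2*(-5*(-34))**2) - 170380) = 1/((2 - 25*170 - 2*170**2) - 170380) = 1/((2 - 4250 - 2*28900) - 170380) = 1/((2 - 4250 - 57800) - 170380) = 1/(-62048 - 170380) = 1/(-232428) = -1/232428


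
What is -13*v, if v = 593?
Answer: -7709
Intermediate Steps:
-13*v = -13*593 = -7709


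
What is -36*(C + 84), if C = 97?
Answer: -6516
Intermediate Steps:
-36*(C + 84) = -36*(97 + 84) = -36*181 = -6516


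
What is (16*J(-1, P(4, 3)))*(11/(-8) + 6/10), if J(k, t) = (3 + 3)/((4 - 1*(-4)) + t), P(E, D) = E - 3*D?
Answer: -124/5 ≈ -24.800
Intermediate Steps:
J(k, t) = 6/(8 + t) (J(k, t) = 6/((4 + 4) + t) = 6/(8 + t))
(16*J(-1, P(4, 3)))*(11/(-8) + 6/10) = (16*(6/(8 + (4 - 3*3))))*(11/(-8) + 6/10) = (16*(6/(8 + (4 - 9))))*(11*(-⅛) + 6*(⅒)) = (16*(6/(8 - 5)))*(-11/8 + ⅗) = (16*(6/3))*(-31/40) = (16*(6*(⅓)))*(-31/40) = (16*2)*(-31/40) = 32*(-31/40) = -124/5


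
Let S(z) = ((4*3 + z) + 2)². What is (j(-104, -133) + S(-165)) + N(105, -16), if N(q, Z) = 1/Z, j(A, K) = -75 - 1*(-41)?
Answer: 364271/16 ≈ 22767.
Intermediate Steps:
j(A, K) = -34 (j(A, K) = -75 + 41 = -34)
S(z) = (14 + z)² (S(z) = ((12 + z) + 2)² = (14 + z)²)
(j(-104, -133) + S(-165)) + N(105, -16) = (-34 + (14 - 165)²) + 1/(-16) = (-34 + (-151)²) - 1/16 = (-34 + 22801) - 1/16 = 22767 - 1/16 = 364271/16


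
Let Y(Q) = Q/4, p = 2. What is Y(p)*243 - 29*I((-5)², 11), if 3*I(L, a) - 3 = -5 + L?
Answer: -605/6 ≈ -100.83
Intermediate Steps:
I(L, a) = -⅔ + L/3 (I(L, a) = 1 + (-5 + L)/3 = 1 + (-5/3 + L/3) = -⅔ + L/3)
Y(Q) = Q/4 (Y(Q) = Q*(¼) = Q/4)
Y(p)*243 - 29*I((-5)², 11) = ((¼)*2)*243 - 29*(-⅔ + (⅓)*(-5)²) = (½)*243 - 29*(-⅔ + (⅓)*25) = 243/2 - 29*(-⅔ + 25/3) = 243/2 - 29*23/3 = 243/2 - 667/3 = -605/6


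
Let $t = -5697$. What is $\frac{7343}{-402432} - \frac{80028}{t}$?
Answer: $\frac{1191259075}{84913152} \approx 14.029$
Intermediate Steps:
$\frac{7343}{-402432} - \frac{80028}{t} = \frac{7343}{-402432} - \frac{80028}{-5697} = 7343 \left(- \frac{1}{402432}\right) - - \frac{2964}{211} = - \frac{7343}{402432} + \frac{2964}{211} = \frac{1191259075}{84913152}$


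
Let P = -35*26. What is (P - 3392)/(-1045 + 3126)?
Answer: -4302/2081 ≈ -2.0673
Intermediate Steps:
P = -910
(P - 3392)/(-1045 + 3126) = (-910 - 3392)/(-1045 + 3126) = -4302/2081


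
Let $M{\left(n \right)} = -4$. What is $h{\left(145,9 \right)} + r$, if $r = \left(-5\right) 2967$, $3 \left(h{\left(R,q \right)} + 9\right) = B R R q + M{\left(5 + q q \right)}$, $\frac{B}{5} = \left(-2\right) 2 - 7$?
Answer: $- \frac{10451911}{3} \approx -3.484 \cdot 10^{6}$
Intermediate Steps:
$B = -55$ ($B = 5 \left(\left(-2\right) 2 - 7\right) = 5 \left(-4 - 7\right) = 5 \left(-11\right) = -55$)
$h{\left(R,q \right)} = - \frac{31}{3} - \frac{55 q R^{2}}{3}$ ($h{\left(R,q \right)} = -9 + \frac{- 55 R R q - 4}{3} = -9 + \frac{- 55 R^{2} q - 4}{3} = -9 + \frac{- 55 q R^{2} - 4}{3} = -9 + \frac{-4 - 55 q R^{2}}{3} = -9 - \left(\frac{4}{3} + \frac{55 q R^{2}}{3}\right) = - \frac{31}{3} - \frac{55 q R^{2}}{3}$)
$r = -14835$
$h{\left(145,9 \right)} + r = \left(- \frac{31}{3} - 165 \cdot 145^{2}\right) - 14835 = \left(- \frac{31}{3} - 165 \cdot 21025\right) - 14835 = \left(- \frac{31}{3} - 3469125\right) - 14835 = - \frac{10407406}{3} - 14835 = - \frac{10451911}{3}$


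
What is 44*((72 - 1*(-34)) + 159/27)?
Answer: 44308/9 ≈ 4923.1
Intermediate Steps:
44*((72 - 1*(-34)) + 159/27) = 44*((72 + 34) + 159*(1/27)) = 44*(106 + 53/9) = 44*(1007/9) = 44308/9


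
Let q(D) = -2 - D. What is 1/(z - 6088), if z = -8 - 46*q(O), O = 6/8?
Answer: -2/11939 ≈ -0.00016752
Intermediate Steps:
O = ¾ (O = 6*(⅛) = ¾ ≈ 0.75000)
z = 237/2 (z = -8 - 46*(-2 - 1*¾) = -8 - 46*(-2 - ¾) = -8 - 46*(-11/4) = -8 + 253/2 = 237/2 ≈ 118.50)
1/(z - 6088) = 1/(237/2 - 6088) = 1/(-11939/2) = -2/11939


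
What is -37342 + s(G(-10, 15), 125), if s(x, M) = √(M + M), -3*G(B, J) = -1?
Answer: -37342 + 5*√10 ≈ -37326.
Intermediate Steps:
G(B, J) = ⅓ (G(B, J) = -⅓*(-1) = ⅓)
s(x, M) = √2*√M (s(x, M) = √(2*M) = √2*√M)
-37342 + s(G(-10, 15), 125) = -37342 + √2*√125 = -37342 + √2*(5*√5) = -37342 + 5*√10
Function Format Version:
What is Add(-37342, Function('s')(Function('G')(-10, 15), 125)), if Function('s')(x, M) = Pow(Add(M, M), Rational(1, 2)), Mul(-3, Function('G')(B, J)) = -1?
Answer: Add(-37342, Mul(5, Pow(10, Rational(1, 2)))) ≈ -37326.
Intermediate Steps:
Function('G')(B, J) = Rational(1, 3) (Function('G')(B, J) = Mul(Rational(-1, 3), -1) = Rational(1, 3))
Function('s')(x, M) = Mul(Pow(2, Rational(1, 2)), Pow(M, Rational(1, 2))) (Function('s')(x, M) = Pow(Mul(2, M), Rational(1, 2)) = Mul(Pow(2, Rational(1, 2)), Pow(M, Rational(1, 2))))
Add(-37342, Function('s')(Function('G')(-10, 15), 125)) = Add(-37342, Mul(Pow(2, Rational(1, 2)), Pow(125, Rational(1, 2)))) = Add(-37342, Mul(Pow(2, Rational(1, 2)), Mul(5, Pow(5, Rational(1, 2))))) = Add(-37342, Mul(5, Pow(10, Rational(1, 2))))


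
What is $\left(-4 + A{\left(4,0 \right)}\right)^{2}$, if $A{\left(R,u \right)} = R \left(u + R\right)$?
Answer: $144$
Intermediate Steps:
$A{\left(R,u \right)} = R \left(R + u\right)$
$\left(-4 + A{\left(4,0 \right)}\right)^{2} = \left(-4 + 4 \left(4 + 0\right)\right)^{2} = \left(-4 + 4 \cdot 4\right)^{2} = \left(-4 + 16\right)^{2} = 12^{2} = 144$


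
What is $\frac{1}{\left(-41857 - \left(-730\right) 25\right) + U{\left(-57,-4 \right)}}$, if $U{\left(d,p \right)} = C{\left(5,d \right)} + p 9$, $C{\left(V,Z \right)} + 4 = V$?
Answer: $- \frac{1}{23642} \approx -4.2298 \cdot 10^{-5}$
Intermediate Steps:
$C{\left(V,Z \right)} = -4 + V$
$U{\left(d,p \right)} = 1 + 9 p$ ($U{\left(d,p \right)} = \left(-4 + 5\right) + p 9 = 1 + 9 p$)
$\frac{1}{\left(-41857 - \left(-730\right) 25\right) + U{\left(-57,-4 \right)}} = \frac{1}{\left(-41857 - \left(-730\right) 25\right) + \left(1 + 9 \left(-4\right)\right)} = \frac{1}{\left(-41857 - -18250\right) + \left(1 - 36\right)} = \frac{1}{\left(-41857 + 18250\right) - 35} = \frac{1}{-23607 - 35} = \frac{1}{-23642} = - \frac{1}{23642}$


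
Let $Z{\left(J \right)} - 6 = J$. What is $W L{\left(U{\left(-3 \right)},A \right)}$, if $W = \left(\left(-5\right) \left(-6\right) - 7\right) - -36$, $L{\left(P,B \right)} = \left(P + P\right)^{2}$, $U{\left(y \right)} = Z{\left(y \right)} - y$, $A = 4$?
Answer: $8496$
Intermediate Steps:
$Z{\left(J \right)} = 6 + J$
$U{\left(y \right)} = 6$ ($U{\left(y \right)} = \left(6 + y\right) - y = 6$)
$L{\left(P,B \right)} = 4 P^{2}$ ($L{\left(P,B \right)} = \left(2 P\right)^{2} = 4 P^{2}$)
$W = 59$ ($W = \left(30 - 7\right) + 36 = 23 + 36 = 59$)
$W L{\left(U{\left(-3 \right)},A \right)} = 59 \cdot 4 \cdot 6^{2} = 59 \cdot 4 \cdot 36 = 59 \cdot 144 = 8496$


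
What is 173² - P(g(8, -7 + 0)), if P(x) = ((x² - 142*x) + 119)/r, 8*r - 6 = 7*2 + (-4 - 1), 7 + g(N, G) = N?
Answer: 449111/15 ≈ 29941.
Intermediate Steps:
g(N, G) = -7 + N
r = 15/8 (r = ¾ + (7*2 + (-4 - 1))/8 = ¾ + (14 - 5)/8 = ¾ + (⅛)*9 = ¾ + 9/8 = 15/8 ≈ 1.8750)
P(x) = 952/15 - 1136*x/15 + 8*x²/15 (P(x) = ((x² - 142*x) + 119)/(15/8) = (119 + x² - 142*x)*(8/15) = 952/15 - 1136*x/15 + 8*x²/15)
173² - P(g(8, -7 + 0)) = 173² - (952/15 - 1136*(-7 + 8)/15 + 8*(-7 + 8)²/15) = 29929 - (952/15 - 1136/15*1 + (8/15)*1²) = 29929 - (952/15 - 1136/15 + (8/15)*1) = 29929 - (952/15 - 1136/15 + 8/15) = 29929 - 1*(-176/15) = 29929 + 176/15 = 449111/15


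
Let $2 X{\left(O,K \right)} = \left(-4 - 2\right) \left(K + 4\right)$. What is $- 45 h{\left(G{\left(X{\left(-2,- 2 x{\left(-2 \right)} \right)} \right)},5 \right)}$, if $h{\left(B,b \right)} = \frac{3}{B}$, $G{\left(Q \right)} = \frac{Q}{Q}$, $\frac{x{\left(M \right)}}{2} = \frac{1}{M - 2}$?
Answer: $-135$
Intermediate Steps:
$x{\left(M \right)} = \frac{2}{-2 + M}$ ($x{\left(M \right)} = \frac{2}{M - 2} = \frac{2}{-2 + M}$)
$X{\left(O,K \right)} = -12 - 3 K$ ($X{\left(O,K \right)} = \frac{\left(-4 - 2\right) \left(K + 4\right)}{2} = \frac{\left(-6\right) \left(4 + K\right)}{2} = \frac{-24 - 6 K}{2} = -12 - 3 K$)
$G{\left(Q \right)} = 1$
$- 45 h{\left(G{\left(X{\left(-2,- 2 x{\left(-2 \right)} \right)} \right)},5 \right)} = - 45 \cdot \frac{3}{1} = - 45 \cdot 3 \cdot 1 = \left(-45\right) 3 = -135$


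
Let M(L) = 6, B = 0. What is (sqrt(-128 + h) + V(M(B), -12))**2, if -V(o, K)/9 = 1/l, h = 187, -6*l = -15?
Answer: 1799/25 - 36*sqrt(59)/5 ≈ 16.656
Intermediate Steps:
l = 5/2 (l = -1/6*(-15) = 5/2 ≈ 2.5000)
V(o, K) = -18/5 (V(o, K) = -9/5/2 = -9*2/5 = -18/5)
(sqrt(-128 + h) + V(M(B), -12))**2 = (sqrt(-128 + 187) - 18/5)**2 = (sqrt(59) - 18/5)**2 = (-18/5 + sqrt(59))**2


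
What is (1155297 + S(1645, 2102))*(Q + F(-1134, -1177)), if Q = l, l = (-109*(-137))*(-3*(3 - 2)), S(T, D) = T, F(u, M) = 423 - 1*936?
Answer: -52423355904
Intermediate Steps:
F(u, M) = -513 (F(u, M) = 423 - 936 = -513)
l = -44799 (l = 14933*(-3*1) = 14933*(-3) = -44799)
Q = -44799
(1155297 + S(1645, 2102))*(Q + F(-1134, -1177)) = (1155297 + 1645)*(-44799 - 513) = 1156942*(-45312) = -52423355904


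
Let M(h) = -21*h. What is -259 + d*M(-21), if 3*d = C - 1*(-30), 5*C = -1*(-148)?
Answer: 42511/5 ≈ 8502.2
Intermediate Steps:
C = 148/5 (C = (-1*(-148))/5 = (⅕)*148 = 148/5 ≈ 29.600)
d = 298/15 (d = (148/5 - 1*(-30))/3 = (148/5 + 30)/3 = (⅓)*(298/5) = 298/15 ≈ 19.867)
-259 + d*M(-21) = -259 + 298*(-21*(-21))/15 = -259 + (298/15)*441 = -259 + 43806/5 = 42511/5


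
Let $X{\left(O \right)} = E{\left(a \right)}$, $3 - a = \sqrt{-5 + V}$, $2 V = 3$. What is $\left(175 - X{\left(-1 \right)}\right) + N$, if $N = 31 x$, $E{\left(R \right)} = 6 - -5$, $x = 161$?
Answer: $5155$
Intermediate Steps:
$V = \frac{3}{2}$ ($V = \frac{1}{2} \cdot 3 = \frac{3}{2} \approx 1.5$)
$a = 3 - \frac{i \sqrt{14}}{2}$ ($a = 3 - \sqrt{-5 + \frac{3}{2}} = 3 - \sqrt{- \frac{7}{2}} = 3 - \frac{i \sqrt{14}}{2} \approx 3.0 - 1.8708 i$)
$E{\left(R \right)} = 11$ ($E{\left(R \right)} = 6 + 5 = 11$)
$X{\left(O \right)} = 11$
$N = 4991$ ($N = 31 \cdot 161 = 4991$)
$\left(175 - X{\left(-1 \right)}\right) + N = \left(175 - 11\right) + 4991 = 164 + 4991 = 5155$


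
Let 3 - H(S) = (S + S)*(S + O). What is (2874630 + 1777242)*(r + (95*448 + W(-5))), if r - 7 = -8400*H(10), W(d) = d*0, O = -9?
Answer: 862303557024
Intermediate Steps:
W(d) = 0
H(S) = 3 - 2*S*(-9 + S) (H(S) = 3 - (S + S)*(S - 9) = 3 - 2*S*(-9 + S))
r = 142807 (r = 7 - 8400*(3 - 2*10² + 18*10) = 7 - 8400*(3 - 2*100 + 180) = 7 - 8400*(3 - 200 + 180) = 7 - 8400*(-17) = 7 + 142800 = 142807)
(2874630 + 1777242)*(r + (95*448 + W(-5))) = (2874630 + 1777242)*(142807 + (95*448 + 0)) = 4651872*(142807 + (42560 + 0)) = 4651872*(142807 + 42560) = 4651872*185367 = 862303557024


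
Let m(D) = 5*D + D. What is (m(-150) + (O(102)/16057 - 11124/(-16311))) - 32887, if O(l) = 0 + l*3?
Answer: -2949608396305/87301909 ≈ -33786.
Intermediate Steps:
O(l) = 3*l (O(l) = 0 + 3*l = 3*l)
m(D) = 6*D
(m(-150) + (O(102)/16057 - 11124/(-16311))) - 32887 = (6*(-150) + ((3*102)/16057 - 11124/(-16311))) - 32887 = (-900 + (306*(1/16057) - 11124*(-1/16311))) - 32887 = (-900 + (306/16057 + 3708/5437)) - 32887 = (-900 + 61203078/87301909) - 32887 = -78510515022/87301909 - 32887 = -2949608396305/87301909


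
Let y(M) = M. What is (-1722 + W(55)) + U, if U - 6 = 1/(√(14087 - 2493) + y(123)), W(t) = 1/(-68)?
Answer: -412487251/240380 - √11594/3535 ≈ -1716.0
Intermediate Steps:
W(t) = -1/68
U = 6 + 1/(123 + √11594) (U = 6 + 1/(√(14087 - 2493) + 123) = 6 + 1/(√11594 + 123) = 6 + 1/(123 + √11594) ≈ 6.0043)
(-1722 + W(55)) + U = (-1722 - 1/68) + (21333/3535 - √11594/3535) = -117097/68 + (21333/3535 - √11594/3535) = -412487251/240380 - √11594/3535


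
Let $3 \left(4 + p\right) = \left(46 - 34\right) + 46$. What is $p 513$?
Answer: $7866$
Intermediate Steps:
$p = \frac{46}{3}$ ($p = -4 + \frac{\left(46 - 34\right) + 46}{3} = -4 + \frac{12 + 46}{3} = -4 + \frac{1}{3} \cdot 58 = -4 + \frac{58}{3} = \frac{46}{3} \approx 15.333$)
$p 513 = \frac{46}{3} \cdot 513 = 7866$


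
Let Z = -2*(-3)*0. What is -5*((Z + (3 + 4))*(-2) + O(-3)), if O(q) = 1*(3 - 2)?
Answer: 65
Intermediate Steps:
Z = 0 (Z = 6*0 = 0)
O(q) = 1 (O(q) = 1*1 = 1)
-5*((Z + (3 + 4))*(-2) + O(-3)) = -5*((0 + (3 + 4))*(-2) + 1) = -5*((0 + 7)*(-2) + 1) = -5*(7*(-2) + 1) = -5*(-14 + 1) = -5*(-13) = 65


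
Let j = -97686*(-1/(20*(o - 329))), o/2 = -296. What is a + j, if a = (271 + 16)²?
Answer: 252856549/3070 ≈ 82364.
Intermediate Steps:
o = -592 (o = 2*(-296) = -592)
j = -16281/3070 (j = -97686*(-1/(20*(-592 - 329))) = -97686/((-921*(-20))) = -97686/18420 = -97686*1/18420 = -16281/3070 ≈ -5.3033)
a = 82369 (a = 287² = 82369)
a + j = 82369 - 16281/3070 = 252856549/3070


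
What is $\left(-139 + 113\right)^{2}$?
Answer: $676$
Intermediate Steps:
$\left(-139 + 113\right)^{2} = \left(-26\right)^{2} = 676$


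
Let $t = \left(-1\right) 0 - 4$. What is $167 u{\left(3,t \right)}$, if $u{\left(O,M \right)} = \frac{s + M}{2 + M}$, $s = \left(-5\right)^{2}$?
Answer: $- \frac{3507}{2} \approx -1753.5$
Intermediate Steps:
$s = 25$
$t = -4$ ($t = 0 - 4 = -4$)
$u{\left(O,M \right)} = \frac{25 + M}{2 + M}$
$167 u{\left(3,t \right)} = 167 \frac{25 - 4}{2 - 4} = 167 \frac{1}{-2} \cdot 21 = 167 \left(\left(- \frac{1}{2}\right) 21\right) = 167 \left(- \frac{21}{2}\right) = - \frac{3507}{2}$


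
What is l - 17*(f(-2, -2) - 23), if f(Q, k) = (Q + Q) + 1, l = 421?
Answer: 863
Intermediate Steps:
f(Q, k) = 1 + 2*Q (f(Q, k) = 2*Q + 1 = 1 + 2*Q)
l - 17*(f(-2, -2) - 23) = 421 - 17*((1 + 2*(-2)) - 23) = 421 - 17*((1 - 4) - 23) = 421 - 17*(-3 - 23) = 421 - 17*(-26) = 421 + 442 = 863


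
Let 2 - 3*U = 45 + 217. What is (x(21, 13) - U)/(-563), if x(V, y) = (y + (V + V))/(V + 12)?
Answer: -265/1689 ≈ -0.15690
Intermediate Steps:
x(V, y) = (y + 2*V)/(12 + V)
U = -260/3 (U = ⅔ - (45 + 217)/3 = ⅔ - ⅓*262 = ⅔ - 262/3 = -260/3 ≈ -86.667)
(x(21, 13) - U)/(-563) = ((13 + 2*21)/(12 + 21) - 1*(-260/3))/(-563) = ((13 + 42)/33 + 260/3)*(-1/563) = ((1/33)*55 + 260/3)*(-1/563) = (5/3 + 260/3)*(-1/563) = (265/3)*(-1/563) = -265/1689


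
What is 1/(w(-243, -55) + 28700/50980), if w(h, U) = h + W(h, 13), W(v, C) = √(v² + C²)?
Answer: 787605314/1436849817 + 6497401*√59218/2873699634 ≈ 1.0984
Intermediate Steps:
W(v, C) = √(C² + v²)
w(h, U) = h + √(169 + h²) (w(h, U) = h + √(13² + h²) = h + √(169 + h²))
1/(w(-243, -55) + 28700/50980) = 1/((-243 + √(169 + (-243)²)) + 28700/50980) = 1/((-243 + √(169 + 59049)) + 28700*(1/50980)) = 1/((-243 + √59218) + 1435/2549) = 1/(-617972/2549 + √59218)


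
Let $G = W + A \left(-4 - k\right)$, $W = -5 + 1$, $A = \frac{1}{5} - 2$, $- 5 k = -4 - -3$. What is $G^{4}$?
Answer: $\frac{62742241}{390625} \approx 160.62$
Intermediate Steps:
$k = \frac{1}{5}$ ($k = - \frac{-4 - -3}{5} = - \frac{-4 + 3}{5} = \left(- \frac{1}{5}\right) \left(-1\right) = \frac{1}{5} \approx 0.2$)
$A = - \frac{9}{5}$ ($A = \frac{1}{5} - 2 = - \frac{9}{5} \approx -1.8$)
$W = -4$
$G = \frac{89}{25}$ ($G = -4 - \frac{9 \left(-4 - \frac{1}{5}\right)}{5} = -4 - - \frac{189}{25} = -4 + \frac{189}{25} = \frac{89}{25} \approx 3.56$)
$G^{4} = \left(\frac{89}{25}\right)^{4} = \frac{62742241}{390625}$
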